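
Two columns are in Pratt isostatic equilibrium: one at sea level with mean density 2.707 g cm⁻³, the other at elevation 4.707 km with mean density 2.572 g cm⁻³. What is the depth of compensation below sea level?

89.7 km

ρ_ref D = ρ (D + h) → D (ρ_ref − ρ) = ρ h.
D = ρ h/(ρ_ref − ρ) = 2.572 × 4.707 km/(2.707 − 2.572) = 89.7 km.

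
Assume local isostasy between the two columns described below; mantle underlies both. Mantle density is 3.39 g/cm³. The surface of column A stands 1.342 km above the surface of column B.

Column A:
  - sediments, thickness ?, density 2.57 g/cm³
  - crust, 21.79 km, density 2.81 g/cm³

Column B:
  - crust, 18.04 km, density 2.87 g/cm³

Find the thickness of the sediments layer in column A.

Take the compensation level at the base of the deeper column (depth z_c below the surface of column A) and equate Σ ρ_i t_i down to z_c; mantle fills any gap and the z_c terms cancel.
Column A: x×2.57 + 21.79×2.81 + (z_c − 21.79 − x)×3.39
Column B: 1.342×0 + 18.04×2.87 + (z_c − 1.342 − 18.04)×3.39
The z_c×3.39 term appears on both sides and cancels. Collect the known terms of each column as K = Σ(ρt)_known − 3.39 × (depth of known layers): K_A = 61.2299 − 3.39×21.79 = −12.6382; K_B = 51.7748 − 3.39×(1.342 + 18.04) = −13.93018.
Balance: K_A − x×(3.39 − 2.57) = K_B, so x = (K_A − K_B)/(3.39 − 2.57) = 1.29198/0.82 = 1.58 km.

1.58 km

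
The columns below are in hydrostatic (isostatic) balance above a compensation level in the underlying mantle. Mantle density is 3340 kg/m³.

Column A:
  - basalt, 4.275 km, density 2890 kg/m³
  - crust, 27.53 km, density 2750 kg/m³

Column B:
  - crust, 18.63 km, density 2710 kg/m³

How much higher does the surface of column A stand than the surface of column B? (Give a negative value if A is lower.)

1.93 km

For any compensation level in the mantle, the mantle terms cancel and isostasy reduces to e = (Σt_A − Σt_B) − (Σ(ρt)_A − Σ(ρt)_B) / ρ_m.
Σt_A = 31.805 km; Σt_B = 18.63 km; Σ(ρt)_A = 88062.25; Σ(ρt)_B = 50487.3 (in km·kg/m³).
e = (31.805 − 18.63) − (88062.25 − 50487.3) / 3340 = 1.93 km.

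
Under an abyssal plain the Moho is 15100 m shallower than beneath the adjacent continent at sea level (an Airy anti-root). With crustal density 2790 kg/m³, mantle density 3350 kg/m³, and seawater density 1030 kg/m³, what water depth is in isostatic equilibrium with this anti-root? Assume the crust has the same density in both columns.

Replacing a thickness d of crust by seawater at the top must be balanced by replacing crust with mantle at the base: d (ρ_c − ρ_w) = a (ρ_m − ρ_c).
d = a (ρ_m − ρ_c)/(ρ_c − ρ_w) = 15100 m × 560/1760 = 4800 m.

4800 m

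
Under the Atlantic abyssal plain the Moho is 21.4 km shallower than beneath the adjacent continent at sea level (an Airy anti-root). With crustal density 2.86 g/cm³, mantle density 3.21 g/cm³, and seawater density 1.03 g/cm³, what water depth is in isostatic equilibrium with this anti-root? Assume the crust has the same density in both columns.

Replacing a thickness d of crust by seawater at the top must be balanced by replacing crust with mantle at the base: d (ρ_c − ρ_w) = a (ρ_m − ρ_c).
d = a (ρ_m − ρ_c)/(ρ_c − ρ_w) = 21.4 km × 0.35/1.83 = 4.09 km.

4.09 km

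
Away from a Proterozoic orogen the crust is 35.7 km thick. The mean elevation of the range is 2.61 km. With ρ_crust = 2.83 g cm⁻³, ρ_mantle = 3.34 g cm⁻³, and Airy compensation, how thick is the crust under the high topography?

Root depth r = h ρ_c / (ρ_m − ρ_c) = 2.61 km × 2.83 / 0.51 = 14.48 km.
Total thickness = T + h + r = 35.7 km + 2.61 km + 14.48 km = 52.8 km.

52.8 km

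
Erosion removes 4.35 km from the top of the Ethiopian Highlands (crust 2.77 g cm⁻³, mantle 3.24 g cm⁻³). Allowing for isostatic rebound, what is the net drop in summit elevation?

Rebound u = e ρ_c/ρ_m = 4.35 km × 2.77/3.24 = 3.719 km.
Net surface drop = e − u = 4.35 km − 3.719 km = e (ρ_m − ρ_c)/ρ_m = 0.631 km.

0.631 km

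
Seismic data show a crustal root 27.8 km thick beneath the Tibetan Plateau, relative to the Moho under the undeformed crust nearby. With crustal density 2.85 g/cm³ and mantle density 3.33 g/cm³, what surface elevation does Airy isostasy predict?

Isostatic balance requires: ρ_c h = (ρ_m − ρ_c) r.
h = r (ρ_m − ρ_c) / ρ_c = 27.8 km × (3.33 − 2.85) / 2.85 = 4.68 km.

4.68 km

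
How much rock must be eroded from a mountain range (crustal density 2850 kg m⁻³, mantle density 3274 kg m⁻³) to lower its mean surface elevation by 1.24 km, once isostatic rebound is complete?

9.57 km

Net drop Δ = e − u = e − e ρ_c/ρ_m = e (ρ_m − ρ_c)/ρ_m.
e = Δ ρ_m/(ρ_m − ρ_c) = 1.24 km × 3274/424 = 9.57 km.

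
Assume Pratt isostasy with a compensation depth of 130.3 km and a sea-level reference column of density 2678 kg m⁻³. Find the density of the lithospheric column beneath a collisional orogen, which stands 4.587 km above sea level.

Pratt balance: ρ_ref D = ρ (D + h).
ρ = ρ_ref D/(D + h) = 2678 × 130.3 km/(130.3 km + 4.587 km) = 2590 kg m⁻³.

2590 kg m⁻³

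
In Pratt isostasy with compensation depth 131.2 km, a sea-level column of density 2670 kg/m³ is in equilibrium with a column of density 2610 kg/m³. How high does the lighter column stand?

ρ_ref D = ρ (D + h) → h = D (ρ_ref − ρ)/ρ.
h = 131.2 km × (2670 − 2610)/2610 = 3.02 km.

3.02 km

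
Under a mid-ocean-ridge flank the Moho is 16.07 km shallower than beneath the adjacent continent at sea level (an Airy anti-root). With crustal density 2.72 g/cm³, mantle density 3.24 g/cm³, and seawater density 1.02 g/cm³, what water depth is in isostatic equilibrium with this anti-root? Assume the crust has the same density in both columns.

4.92 km

Replacing a thickness d of crust by seawater at the top must be balanced by replacing crust with mantle at the base: d (ρ_c − ρ_w) = a (ρ_m − ρ_c).
d = a (ρ_m − ρ_c)/(ρ_c − ρ_w) = 16.07 km × 0.52/1.7 = 4.92 km.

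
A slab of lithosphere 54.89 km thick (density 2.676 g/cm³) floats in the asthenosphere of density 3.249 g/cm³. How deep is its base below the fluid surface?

Draft d = t ρ_obj/ρ_fluid = 54.89 km × 2.676/3.249 = 45.2 km.

45.2 km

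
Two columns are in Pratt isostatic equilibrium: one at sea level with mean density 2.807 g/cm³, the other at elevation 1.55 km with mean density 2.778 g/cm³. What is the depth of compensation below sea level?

148 km

ρ_ref D = ρ (D + h) → D (ρ_ref − ρ) = ρ h.
D = ρ h/(ρ_ref − ρ) = 2.778 × 1.55 km/(2.807 − 2.778) = 148 km.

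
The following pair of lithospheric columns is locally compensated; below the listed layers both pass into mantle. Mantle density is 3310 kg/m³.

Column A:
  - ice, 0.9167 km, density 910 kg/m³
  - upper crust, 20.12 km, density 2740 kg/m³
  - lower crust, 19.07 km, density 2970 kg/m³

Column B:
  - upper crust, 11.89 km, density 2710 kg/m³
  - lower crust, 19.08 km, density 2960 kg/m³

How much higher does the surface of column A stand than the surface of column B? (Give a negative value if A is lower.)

1.92 km

For any compensation level in the mantle, the mantle terms cancel and isostasy reduces to e = (Σt_A − Σt_B) − (Σ(ρt)_A − Σ(ρt)_B) / ρ_m.
Σt_A = 40.1067 km; Σt_B = 30.97 km; Σ(ρt)_A = 112600.897; Σ(ρt)_B = 88698.7 (in km·kg/m³).
e = (40.1067 − 30.97) − (112600.897 − 88698.7) / 3310 = 1.92 km.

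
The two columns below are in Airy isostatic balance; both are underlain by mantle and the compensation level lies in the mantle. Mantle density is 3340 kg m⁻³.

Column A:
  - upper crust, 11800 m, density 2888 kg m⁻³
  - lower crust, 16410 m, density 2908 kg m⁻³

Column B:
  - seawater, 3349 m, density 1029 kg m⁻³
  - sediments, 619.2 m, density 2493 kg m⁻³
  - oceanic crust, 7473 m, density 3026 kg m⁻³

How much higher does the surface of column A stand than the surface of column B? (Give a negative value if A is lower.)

543 m

For any compensation level in the mantle, the mantle terms cancel and isostasy reduces to e = (Σt_A − Σt_B) − (Σ(ρt)_A − Σ(ρt)_B) / ρ_m.
Σt_A = 28210 m; Σt_B = 11441.2 m; Σ(ρt)_A = 81798680; Σ(ρt)_B = 27603084.6 (in m·kg m⁻³).
e = (28210 − 11441.2) − (81798680 − 27603084.6) / 3340 = 543 m.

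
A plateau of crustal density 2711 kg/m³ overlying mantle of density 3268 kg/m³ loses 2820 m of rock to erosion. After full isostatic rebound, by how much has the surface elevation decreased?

Rebound u = e ρ_c/ρ_m = 2820 m × 2711/3268 = 2339 m.
Net surface drop = e − u = 2820 m − 2339 m = e (ρ_m − ρ_c)/ρ_m = 481 m.

481 m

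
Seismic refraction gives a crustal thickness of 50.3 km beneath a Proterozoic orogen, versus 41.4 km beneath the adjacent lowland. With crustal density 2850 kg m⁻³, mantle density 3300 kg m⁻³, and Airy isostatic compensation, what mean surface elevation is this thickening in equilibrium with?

1.21 km

Excess crust Δ = 50.3 km − 41.4 km = 8.9 km, split between elevation h and root r with h + r = Δ.
Airy balance ρ_c h = (ρ_m − ρ_c) r gives r = h ρ_c/(ρ_m − ρ_c), so h (1 + ρ_c/(ρ_m − ρ_c)) = Δ, i.e. h = Δ (ρ_m − ρ_c)/ρ_m.
h = 8.9 km × 450/3300 = 1.21 km.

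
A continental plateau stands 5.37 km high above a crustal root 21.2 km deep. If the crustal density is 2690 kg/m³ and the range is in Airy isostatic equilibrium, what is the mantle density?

Airy balance: ρ_c h = (ρ_m − ρ_c) r → ρ_m = ρ_c (1 + h/r).
ρ_m = 2690 × (1 + 5.37 km/21.2 km) = 3370 kg/m³.

3370 kg/m³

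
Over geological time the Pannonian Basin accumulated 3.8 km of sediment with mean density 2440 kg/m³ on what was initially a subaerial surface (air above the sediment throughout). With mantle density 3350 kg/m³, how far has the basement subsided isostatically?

Subaerial load: s = t ρ_sed / ρ_m = 3.8 km × 2440/3350 = 2.77 km.

2.77 km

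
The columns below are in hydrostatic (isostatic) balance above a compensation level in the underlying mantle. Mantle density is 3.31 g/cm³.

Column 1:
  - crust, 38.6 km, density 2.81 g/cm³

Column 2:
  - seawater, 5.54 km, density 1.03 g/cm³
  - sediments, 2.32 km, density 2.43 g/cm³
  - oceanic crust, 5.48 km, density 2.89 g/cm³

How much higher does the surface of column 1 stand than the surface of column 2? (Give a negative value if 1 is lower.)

For any compensation level in the mantle, the mantle terms cancel and isostasy reduces to e = (Σt_1 − Σt_2) − (Σ(ρt)_1 − Σ(ρt)_2) / ρ_m.
Σt_1 = 38.6 km; Σt_2 = 13.34 km; Σ(ρt)_1 = 108.466; Σ(ρt)_2 = 27.181 (in km·g/cm³).
e = (38.6 − 13.34) − (108.466 − 27.181) / 3.31 = 0.703 km.

0.703 km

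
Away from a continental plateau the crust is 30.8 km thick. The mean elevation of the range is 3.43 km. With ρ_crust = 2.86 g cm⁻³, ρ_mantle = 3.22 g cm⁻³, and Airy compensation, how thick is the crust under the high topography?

Root depth r = h ρ_c / (ρ_m − ρ_c) = 3.43 km × 2.86 / 0.36 = 27.25 km.
Total thickness = T + h + r = 30.8 km + 3.43 km + 27.25 km = 61.5 km.

61.5 km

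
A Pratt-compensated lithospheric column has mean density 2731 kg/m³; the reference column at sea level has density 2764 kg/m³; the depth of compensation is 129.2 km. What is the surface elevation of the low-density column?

ρ_ref D = ρ (D + h) → h = D (ρ_ref − ρ)/ρ.
h = 129.2 km × (2764 − 2731)/2731 = 1.56 km.

1.56 km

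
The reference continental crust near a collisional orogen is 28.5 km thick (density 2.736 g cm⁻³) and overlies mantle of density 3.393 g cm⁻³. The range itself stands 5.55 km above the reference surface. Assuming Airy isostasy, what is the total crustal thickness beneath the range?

Root depth r = h ρ_c / (ρ_m − ρ_c) = 5.55 km × 2.736 / 0.657 = 23.11 km.
Total thickness = T + h + r = 28.5 km + 5.55 km + 23.11 km = 57.2 km.

57.2 km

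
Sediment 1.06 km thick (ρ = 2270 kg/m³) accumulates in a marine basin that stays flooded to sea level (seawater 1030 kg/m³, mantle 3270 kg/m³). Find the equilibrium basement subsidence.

0.587 km

Submarine loading: the sediment displaces seawater, and the subsidence is in turn flooded, so s (ρ_m − ρ_w) = t (ρ_sed − ρ_w).
s = 1.06 km × (2270 − 1030) / (3270 − 1030) = 0.587 km.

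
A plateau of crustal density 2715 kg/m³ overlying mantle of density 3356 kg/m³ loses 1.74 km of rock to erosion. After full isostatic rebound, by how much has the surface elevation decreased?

Rebound u = e ρ_c/ρ_m = 1.74 km × 2715/3356 = 1.408 km.
Net surface drop = e − u = 1.74 km − 1.408 km = e (ρ_m − ρ_c)/ρ_m = 0.332 km.

0.332 km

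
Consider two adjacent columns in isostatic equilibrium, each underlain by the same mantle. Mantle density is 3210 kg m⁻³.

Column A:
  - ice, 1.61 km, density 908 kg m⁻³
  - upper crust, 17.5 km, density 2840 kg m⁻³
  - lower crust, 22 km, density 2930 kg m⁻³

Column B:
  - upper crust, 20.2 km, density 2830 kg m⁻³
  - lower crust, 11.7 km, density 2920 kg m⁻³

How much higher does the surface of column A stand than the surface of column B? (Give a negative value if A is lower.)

For any compensation level in the mantle, the mantle terms cancel and isostasy reduces to e = (Σt_A − Σt_B) − (Σ(ρt)_A − Σ(ρt)_B) / ρ_m.
Σt_A = 41.11 km; Σt_B = 31.9 km; Σ(ρt)_A = 115621.88; Σ(ρt)_B = 91330 (in km·kg m⁻³).
e = (41.11 − 31.9) − (115621.88 − 91330) / 3210 = 1.64 km.

1.64 km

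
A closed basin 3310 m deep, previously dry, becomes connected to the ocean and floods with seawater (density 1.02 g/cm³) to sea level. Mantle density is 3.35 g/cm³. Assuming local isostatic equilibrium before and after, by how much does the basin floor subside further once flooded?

1450 m

After flooding the water column is d + s deep. Its weight must equal the weight of mantle displaced by the extra subsidence s: (d + s) ρ_w = s ρ_m.
s = d ρ_w / (ρ_m − ρ_w) = 3310 m × 1.02/(3.35 − 1.02) = 1450 m.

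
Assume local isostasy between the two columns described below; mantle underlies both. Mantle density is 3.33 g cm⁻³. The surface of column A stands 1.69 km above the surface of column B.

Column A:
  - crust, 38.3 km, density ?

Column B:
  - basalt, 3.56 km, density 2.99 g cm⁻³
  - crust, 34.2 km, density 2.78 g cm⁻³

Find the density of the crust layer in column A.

2.66 g cm⁻³

Take the compensation level at the base of the deeper column (depth z_c below the surface of column A) and equate Σ ρ_i t_i down to z_c; mantle fills any gap and the z_c terms cancel.
Column A: 38.3×ρ + (z_c − 38.3)×3.33
Column B: 1.69×0 + 3.56×2.99 + 34.2×2.78 + (z_c − 1.69 − 37.76)×3.33
The z_c×3.33 term appears on both sides and cancels. Collect the known terms of each column as K = Σ(ρt)_known − 3.33 × (depth of known layers): K_A = 0 − 3.33×38.3 = −127.539; K_B = 105.7204 − 3.33×(1.69 + 37.76) = −25.6481.
Balance: K_A + 38.3×ρ = K_B, so ρ = (K_B − K_A)/38.3 = 101.891/38.3 = 2.66 g cm⁻³.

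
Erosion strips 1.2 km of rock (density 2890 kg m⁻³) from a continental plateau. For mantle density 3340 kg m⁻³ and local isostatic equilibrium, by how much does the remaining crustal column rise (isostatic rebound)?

1.04 km

Unloading: uplift u = e ρ_c/ρ_m = 1.2 km × 2890/3340 = 1.04 km.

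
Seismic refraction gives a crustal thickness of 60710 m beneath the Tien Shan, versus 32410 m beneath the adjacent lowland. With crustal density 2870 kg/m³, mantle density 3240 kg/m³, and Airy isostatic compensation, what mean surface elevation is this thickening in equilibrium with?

Excess crust Δ = 60710 m − 32410 m = 28300 m, split between elevation h and root r with h + r = Δ.
Airy balance ρ_c h = (ρ_m − ρ_c) r gives r = h ρ_c/(ρ_m − ρ_c), so h (1 + ρ_c/(ρ_m − ρ_c)) = Δ, i.e. h = Δ (ρ_m − ρ_c)/ρ_m.
h = 28300 m × 370/3240 = 3230 m.

3230 m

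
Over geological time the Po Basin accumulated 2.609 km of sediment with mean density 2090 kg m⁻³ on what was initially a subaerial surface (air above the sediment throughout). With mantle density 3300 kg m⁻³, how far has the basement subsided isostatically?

Subaerial load: s = t ρ_sed / ρ_m = 2.609 km × 2090/3300 = 1.65 km.

1.65 km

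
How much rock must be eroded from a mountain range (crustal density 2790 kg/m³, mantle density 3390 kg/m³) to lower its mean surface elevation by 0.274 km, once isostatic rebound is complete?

1.55 km

Net drop Δ = e − u = e − e ρ_c/ρ_m = e (ρ_m − ρ_c)/ρ_m.
e = Δ ρ_m/(ρ_m − ρ_c) = 0.274 km × 3390/600 = 1.55 km.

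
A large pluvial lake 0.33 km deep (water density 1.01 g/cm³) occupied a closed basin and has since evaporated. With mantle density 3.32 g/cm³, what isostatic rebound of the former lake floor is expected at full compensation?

0.1 km

u = d ρ_w/ρ_m = 0.33 km × 1.01/3.32 = 0.1 km.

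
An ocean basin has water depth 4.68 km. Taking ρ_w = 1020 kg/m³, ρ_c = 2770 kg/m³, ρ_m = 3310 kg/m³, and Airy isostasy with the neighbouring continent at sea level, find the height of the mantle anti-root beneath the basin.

Isostatic balance requires: replacing crust with seawater at the top is compensated by replacing crust with mantle at the base: d (ρ_c − ρ_w) = a (ρ_m − ρ_c).
a = d (ρ_c − ρ_w)/(ρ_m − ρ_c) = 4.68 km × 1750/540 = 15.2 km.

15.2 km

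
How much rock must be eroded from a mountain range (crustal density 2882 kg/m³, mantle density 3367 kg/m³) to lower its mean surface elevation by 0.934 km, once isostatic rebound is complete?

Net drop Δ = e − u = e − e ρ_c/ρ_m = e (ρ_m − ρ_c)/ρ_m.
e = Δ ρ_m/(ρ_m − ρ_c) = 0.934 km × 3367/485 = 6.48 km.

6.48 km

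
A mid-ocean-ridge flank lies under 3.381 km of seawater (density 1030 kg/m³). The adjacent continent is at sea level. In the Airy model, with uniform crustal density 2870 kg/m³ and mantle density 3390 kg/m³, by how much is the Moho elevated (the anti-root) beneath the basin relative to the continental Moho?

12 km

Equating mass per unit area of the two columns: replacing crust with seawater at the top is compensated by replacing crust with mantle at the base: d (ρ_c − ρ_w) = a (ρ_m − ρ_c).
a = d (ρ_c − ρ_w)/(ρ_m − ρ_c) = 3.381 km × 1840/520 = 12 km.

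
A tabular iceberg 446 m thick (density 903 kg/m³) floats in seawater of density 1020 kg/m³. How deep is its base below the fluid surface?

Draft d = t ρ_obj/ρ_fluid = 446 m × 903/1020 = 395 m.

395 m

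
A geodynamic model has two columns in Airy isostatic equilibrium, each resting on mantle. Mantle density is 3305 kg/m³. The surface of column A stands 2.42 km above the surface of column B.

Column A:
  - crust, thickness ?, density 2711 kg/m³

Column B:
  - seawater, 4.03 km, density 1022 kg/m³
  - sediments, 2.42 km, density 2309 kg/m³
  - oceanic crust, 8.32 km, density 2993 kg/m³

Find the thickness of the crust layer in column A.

37.4 km

Take the compensation level at the base of the deeper column (depth z_c below the surface of column A) and equate Σ ρ_i t_i down to z_c; mantle fills any gap and the z_c terms cancel.
Column A: x×2711 + (z_c − 0 − x)×3305
Column B: 2.42×0 + 4.03×1022 + 2.42×2309 + 8.32×2993 + (z_c − 2.42 − 14.77)×3305
The z_c×3305 term appears on both sides and cancels. Collect the known terms of each column as K = Σ(ρt)_known − 3305 × (depth of known layers): K_A = 0 − 3305×0 = 0; K_B = 34608.2 − 3305×(2.42 + 14.77) = −22204.75.
Balance: K_A − x×(3305 − 2711) = K_B, so x = (K_A − K_B)/(3305 − 2711) = 22204.8/594 = 37.4 km.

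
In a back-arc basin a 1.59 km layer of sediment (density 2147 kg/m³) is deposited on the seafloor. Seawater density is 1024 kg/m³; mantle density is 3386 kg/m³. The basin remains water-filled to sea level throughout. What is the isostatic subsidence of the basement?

Submarine loading: the sediment displaces seawater, and the subsidence is in turn flooded, so s (ρ_m − ρ_w) = t (ρ_sed − ρ_w).
s = 1.59 km × (2147 − 1024) / (3386 − 1024) = 0.756 km.

0.756 km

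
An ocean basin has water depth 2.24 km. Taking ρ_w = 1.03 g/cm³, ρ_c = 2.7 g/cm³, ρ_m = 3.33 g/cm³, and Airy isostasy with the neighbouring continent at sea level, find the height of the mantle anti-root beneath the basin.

Balancing pressure at the compensation depth: replacing crust with seawater at the top is compensated by replacing crust with mantle at the base: d (ρ_c − ρ_w) = a (ρ_m − ρ_c).
a = d (ρ_c − ρ_w)/(ρ_m − ρ_c) = 2.24 km × 1.67/0.63 = 5.94 km.

5.94 km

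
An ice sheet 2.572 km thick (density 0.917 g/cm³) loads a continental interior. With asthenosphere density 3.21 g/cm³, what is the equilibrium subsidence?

In Airy isostatic equilibrium: the ice load ρ_ice t is balanced by mantle displaced below, ρ_m s.
s = t ρ_ice / ρ_m = 2.572 km × 0.917/3.21 = 0.735 km.

0.735 km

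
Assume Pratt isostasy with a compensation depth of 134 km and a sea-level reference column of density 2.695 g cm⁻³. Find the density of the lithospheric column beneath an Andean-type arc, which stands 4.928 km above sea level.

Pratt balance: ρ_ref D = ρ (D + h).
ρ = ρ_ref D/(D + h) = 2.695 × 134 km/(134 km + 4.928 km) = 2.6 g cm⁻³.

2.6 g cm⁻³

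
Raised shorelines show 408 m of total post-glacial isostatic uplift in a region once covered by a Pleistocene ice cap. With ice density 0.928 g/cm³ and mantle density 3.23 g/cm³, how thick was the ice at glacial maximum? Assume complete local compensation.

1420 m

u = t ρ_ice/ρ_m → t = u ρ_m/ρ_ice = 408 m × 3.23/0.928 = 1420 m.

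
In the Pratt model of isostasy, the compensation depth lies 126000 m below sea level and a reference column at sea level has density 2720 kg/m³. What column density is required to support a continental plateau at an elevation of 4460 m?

2630 kg/m³

Pratt balance: ρ_ref D = ρ (D + h).
ρ = ρ_ref D/(D + h) = 2720 × 126000 m/(126000 m + 4460 m) = 2630 kg/m³.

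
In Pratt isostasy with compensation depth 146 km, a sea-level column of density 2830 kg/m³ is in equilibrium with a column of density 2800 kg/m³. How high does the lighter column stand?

ρ_ref D = ρ (D + h) → h = D (ρ_ref − ρ)/ρ.
h = 146 km × (2830 − 2800)/2800 = 1.56 km.

1.56 km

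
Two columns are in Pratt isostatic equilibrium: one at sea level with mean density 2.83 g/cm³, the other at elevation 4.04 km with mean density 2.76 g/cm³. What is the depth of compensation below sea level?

ρ_ref D = ρ (D + h) → D (ρ_ref − ρ) = ρ h.
D = ρ h/(ρ_ref − ρ) = 2.76 × 4.04 km/(2.83 − 2.76) = 159 km.

159 km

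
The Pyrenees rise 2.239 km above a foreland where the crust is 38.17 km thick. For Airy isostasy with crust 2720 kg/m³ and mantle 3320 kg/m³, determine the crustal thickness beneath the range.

50.6 km

Root depth r = h ρ_c / (ρ_m − ρ_c) = 2.239 km × 2720 / 600 = 10.15 km.
Total thickness = T + h + r = 38.17 km + 2.239 km + 10.15 km = 50.6 km.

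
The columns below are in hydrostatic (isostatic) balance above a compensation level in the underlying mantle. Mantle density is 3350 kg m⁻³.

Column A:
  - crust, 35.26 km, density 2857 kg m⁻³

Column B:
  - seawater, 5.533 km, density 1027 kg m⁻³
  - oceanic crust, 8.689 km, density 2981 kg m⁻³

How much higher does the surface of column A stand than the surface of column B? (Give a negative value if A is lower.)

For any compensation level in the mantle, the mantle terms cancel and isostasy reduces to e = (Σt_A − Σt_B) − (Σ(ρt)_A − Σ(ρt)_B) / ρ_m.
Σt_A = 35.26 km; Σt_B = 14.222 km; Σ(ρt)_A = 100737.82; Σ(ρt)_B = 31584.3 (in km·kg m⁻³).
e = (35.26 − 14.222) − (100737.82 − 31584.3) / 3350 = 0.395 km.

0.395 km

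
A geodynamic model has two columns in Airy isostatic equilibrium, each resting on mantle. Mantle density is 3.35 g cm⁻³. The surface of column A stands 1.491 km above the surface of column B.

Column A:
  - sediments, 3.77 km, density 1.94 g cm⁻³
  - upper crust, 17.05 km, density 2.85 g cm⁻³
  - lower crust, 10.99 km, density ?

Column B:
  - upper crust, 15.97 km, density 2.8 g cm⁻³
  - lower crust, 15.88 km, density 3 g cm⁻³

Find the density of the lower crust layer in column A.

Take the compensation level at the base of the deeper column (depth z_c below the surface of column A) and equate Σ ρ_i t_i down to z_c; mantle fills any gap and the z_c terms cancel.
Column A: 3.77×1.94 + 17.05×2.85 + 10.99×ρ + (z_c − 31.81)×3.35
Column B: 1.491×0 + 15.97×2.8 + 15.88×3 + (z_c − 1.491 − 31.85)×3.35
The z_c×3.35 term appears on both sides and cancels. Collect the known terms of each column as K = Σ(ρt)_known − 3.35 × (depth of known layers): K_A = 55.9063 − 3.35×31.81 = −50.6572; K_B = 92.356 − 3.35×(1.491 + 31.85) = −19.33635.
Balance: K_A + 10.99×ρ = K_B, so ρ = (K_B − K_A)/10.99 = 31.3209/10.99 = 2.85 g cm⁻³.

2.85 g cm⁻³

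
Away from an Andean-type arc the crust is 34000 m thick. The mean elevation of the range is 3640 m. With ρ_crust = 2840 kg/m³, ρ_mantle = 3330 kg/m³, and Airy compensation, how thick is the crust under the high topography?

Root depth r = h ρ_c / (ρ_m − ρ_c) = 3640 m × 2840 / 490 = 21100 m.
Total thickness = T + h + r = 34000 m + 3640 m + 21100 m = 58700 m.

58700 m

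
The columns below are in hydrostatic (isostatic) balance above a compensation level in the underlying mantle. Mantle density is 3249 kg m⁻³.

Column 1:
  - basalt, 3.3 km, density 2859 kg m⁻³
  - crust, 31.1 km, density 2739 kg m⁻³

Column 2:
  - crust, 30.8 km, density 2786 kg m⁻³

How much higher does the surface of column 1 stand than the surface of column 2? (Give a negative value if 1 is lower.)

For any compensation level in the mantle, the mantle terms cancel and isostasy reduces to e = (Σt_1 − Σt_2) − (Σ(ρt)_1 − Σ(ρt)_2) / ρ_m.
Σt_1 = 34.4 km; Σt_2 = 30.8 km; Σ(ρt)_1 = 94617.6; Σ(ρt)_2 = 85808.8 (in km·kg m⁻³).
e = (34.4 − 30.8) − (94617.6 − 85808.8) / 3249 = 0.889 km.

0.889 km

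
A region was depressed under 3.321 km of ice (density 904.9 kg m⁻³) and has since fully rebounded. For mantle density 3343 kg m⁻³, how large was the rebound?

Removing the load lets mantle flow back in; uplift u satisfies ρ_ice t = ρ_m u.
u = t ρ_ice/ρ_m = 3.321 km × 904.9/3343 = 0.899 km.

0.899 km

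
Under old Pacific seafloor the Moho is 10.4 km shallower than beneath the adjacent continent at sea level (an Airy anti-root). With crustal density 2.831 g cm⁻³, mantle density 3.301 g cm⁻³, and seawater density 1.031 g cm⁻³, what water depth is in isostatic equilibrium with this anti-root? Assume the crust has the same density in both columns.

2.72 km

Replacing a thickness d of crust by seawater at the top must be balanced by replacing crust with mantle at the base: d (ρ_c − ρ_w) = a (ρ_m − ρ_c).
d = a (ρ_m − ρ_c)/(ρ_c − ρ_w) = 10.4 km × 0.47/1.8 = 2.72 km.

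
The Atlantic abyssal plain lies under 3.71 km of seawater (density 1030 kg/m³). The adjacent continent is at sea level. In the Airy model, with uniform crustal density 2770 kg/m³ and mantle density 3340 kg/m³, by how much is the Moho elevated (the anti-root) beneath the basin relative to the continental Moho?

Equating mass per unit area of the two columns: replacing crust with seawater at the top is compensated by replacing crust with mantle at the base: d (ρ_c − ρ_w) = a (ρ_m − ρ_c).
a = d (ρ_c − ρ_w)/(ρ_m − ρ_c) = 3.71 km × 1740/570 = 11.3 km.

11.3 km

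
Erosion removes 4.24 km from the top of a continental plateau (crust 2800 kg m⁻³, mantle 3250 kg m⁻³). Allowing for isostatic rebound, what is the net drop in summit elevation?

Rebound u = e ρ_c/ρ_m = 4.24 km × 2800/3250 = 3.653 km.
Net surface drop = e − u = 4.24 km − 3.653 km = e (ρ_m − ρ_c)/ρ_m = 0.587 km.

0.587 km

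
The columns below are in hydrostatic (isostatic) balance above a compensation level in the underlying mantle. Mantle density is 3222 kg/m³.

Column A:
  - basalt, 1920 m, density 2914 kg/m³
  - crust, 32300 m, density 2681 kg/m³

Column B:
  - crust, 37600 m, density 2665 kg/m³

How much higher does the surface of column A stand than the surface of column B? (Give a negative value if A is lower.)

For any compensation level in the mantle, the mantle terms cancel and isostasy reduces to e = (Σt_A − Σt_B) − (Σ(ρt)_A − Σ(ρt)_B) / ρ_m.
Σt_A = 34220 m; Σt_B = 37600 m; Σ(ρt)_A = 92191180; Σ(ρt)_B = 100204000 (in m·kg/m³).
e = (34220 − 37600) − (92191180 − 100204000) / 3222 = −893 m.

−893 m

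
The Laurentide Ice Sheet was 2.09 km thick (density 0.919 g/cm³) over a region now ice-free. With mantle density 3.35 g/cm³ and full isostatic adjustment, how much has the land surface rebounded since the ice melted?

Removing the load lets mantle flow back in; uplift u satisfies ρ_ice t = ρ_m u.
u = t ρ_ice/ρ_m = 2.09 km × 0.919/3.35 = 0.573 km.

0.573 km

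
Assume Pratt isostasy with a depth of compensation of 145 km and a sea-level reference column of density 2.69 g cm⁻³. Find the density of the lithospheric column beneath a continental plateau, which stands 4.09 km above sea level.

2.62 g cm⁻³

Pratt balance: ρ_ref D = ρ (D + h).
ρ = ρ_ref D/(D + h) = 2.69 × 145 km/(145 km + 4.09 km) = 2.62 g cm⁻³.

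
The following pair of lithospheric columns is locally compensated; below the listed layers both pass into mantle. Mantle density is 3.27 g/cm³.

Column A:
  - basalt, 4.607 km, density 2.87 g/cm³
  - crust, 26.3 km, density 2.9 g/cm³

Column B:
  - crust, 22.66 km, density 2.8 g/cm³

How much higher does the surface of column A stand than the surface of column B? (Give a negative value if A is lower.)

0.282 km

For any compensation level in the mantle, the mantle terms cancel and isostasy reduces to e = (Σt_A − Σt_B) − (Σ(ρt)_A − Σ(ρt)_B) / ρ_m.
Σt_A = 30.907 km; Σt_B = 22.66 km; Σ(ρt)_A = 89.49209; Σ(ρt)_B = 63.448 (in km·g/cm³).
e = (30.907 − 22.66) − (89.49209 − 63.448) / 3.27 = 0.282 km.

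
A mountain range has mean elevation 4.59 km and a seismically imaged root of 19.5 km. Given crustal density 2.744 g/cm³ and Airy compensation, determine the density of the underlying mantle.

Airy balance: ρ_c h = (ρ_m − ρ_c) r → ρ_m = ρ_c (1 + h/r).
ρ_m = 2.744 × (1 + 4.59 km/19.5 km) = 3.39 g/cm³.

3.39 g/cm³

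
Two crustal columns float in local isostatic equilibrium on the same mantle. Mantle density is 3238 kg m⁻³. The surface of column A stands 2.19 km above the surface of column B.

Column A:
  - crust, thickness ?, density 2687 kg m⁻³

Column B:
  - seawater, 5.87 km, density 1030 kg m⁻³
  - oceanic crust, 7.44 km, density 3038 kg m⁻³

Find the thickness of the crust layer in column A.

Take the compensation level at the base of the deeper column (depth z_c below the surface of column A) and equate Σ ρ_i t_i down to z_c; mantle fills any gap and the z_c terms cancel.
Column A: x×2687 + (z_c − 0 − x)×3238
Column B: 2.19×0 + 5.87×1030 + 7.44×3038 + (z_c − 2.19 − 13.31)×3238
The z_c×3238 term appears on both sides and cancels. Collect the known terms of each column as K = Σ(ρt)_known − 3238 × (depth of known layers): K_A = 0 − 3238×0 = 0; K_B = 28648.82 − 3238×(2.19 + 13.31) = −21540.18.
Balance: K_A − x×(3238 − 2687) = K_B, so x = (K_A − K_B)/(3238 − 2687) = 21540.2/551 = 39.1 km.

39.1 km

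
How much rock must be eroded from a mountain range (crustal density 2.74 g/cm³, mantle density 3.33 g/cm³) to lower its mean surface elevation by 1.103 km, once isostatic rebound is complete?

Net drop Δ = e − u = e − e ρ_c/ρ_m = e (ρ_m − ρ_c)/ρ_m.
e = Δ ρ_m/(ρ_m − ρ_c) = 1.103 km × 3.33/0.59 = 6.23 km.

6.23 km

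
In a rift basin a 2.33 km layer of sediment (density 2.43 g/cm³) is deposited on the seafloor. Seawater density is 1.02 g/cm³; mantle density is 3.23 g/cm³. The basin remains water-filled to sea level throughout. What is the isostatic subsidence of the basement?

Submarine loading: the sediment displaces seawater, and the subsidence is in turn flooded, so s (ρ_m − ρ_w) = t (ρ_sed − ρ_w).
s = 2.33 km × (2.43 − 1.02) / (3.23 − 1.02) = 1.49 km.

1.49 km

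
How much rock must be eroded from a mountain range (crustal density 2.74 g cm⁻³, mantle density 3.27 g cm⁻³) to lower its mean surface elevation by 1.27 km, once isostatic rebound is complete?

7.84 km

Net drop Δ = e − u = e − e ρ_c/ρ_m = e (ρ_m − ρ_c)/ρ_m.
e = Δ ρ_m/(ρ_m − ρ_c) = 1.27 km × 3.27/0.53 = 7.84 km.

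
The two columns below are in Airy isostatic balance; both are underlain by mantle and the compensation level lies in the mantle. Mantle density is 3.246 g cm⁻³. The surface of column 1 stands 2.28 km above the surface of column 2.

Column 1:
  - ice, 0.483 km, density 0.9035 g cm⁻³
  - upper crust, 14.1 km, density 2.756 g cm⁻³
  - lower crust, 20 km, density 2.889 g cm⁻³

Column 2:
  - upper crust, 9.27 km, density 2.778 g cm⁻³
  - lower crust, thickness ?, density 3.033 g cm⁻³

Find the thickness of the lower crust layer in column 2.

Take the compensation level at the base of the deeper column (depth z_c below the surface of column 1) and equate Σ ρ_i t_i down to z_c; mantle fills any gap and the z_c terms cancel.
Column 1: 0.483×0.9035 + 14.1×2.756 + 20×2.889 + (z_c − 34.583)×3.246
Column 2: 2.28×0 + 9.27×2.778 + x×3.033 + (z_c − 2.28 − 9.27 − x)×3.246
The z_c×3.246 term appears on both sides and cancels. Collect the known terms of each column as K = Σ(ρt)_known − 3.246 × (depth of known layers): K_1 = 97.0759905 − 3.246×34.583 = −15.1804275; K_2 = 25.75206 − 3.246×(2.28 + 9.27) = −11.73924.
Balance: K_1 = K_2 − x×(3.246 − 3.033), so x = (K_2 − K_1)/(3.246 − 3.033) = 3.44119/0.213 = 16.2 km.

16.2 km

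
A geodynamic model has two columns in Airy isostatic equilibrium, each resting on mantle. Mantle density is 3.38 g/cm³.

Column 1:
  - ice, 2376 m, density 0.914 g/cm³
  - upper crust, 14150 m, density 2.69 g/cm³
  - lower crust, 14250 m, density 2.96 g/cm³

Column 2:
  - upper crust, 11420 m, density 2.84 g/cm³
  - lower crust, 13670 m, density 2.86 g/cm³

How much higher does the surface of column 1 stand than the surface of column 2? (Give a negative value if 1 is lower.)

For any compensation level in the mantle, the mantle terms cancel and isostasy reduces to e = (Σt_1 − Σt_2) − (Σ(ρt)_1 − Σ(ρt)_2) / ρ_m.
Σt_1 = 30776 m; Σt_2 = 25090 m; Σ(ρt)_1 = 82415.164; Σ(ρt)_2 = 71529 (in m·g/cm³).
e = (30776 − 25090) − (82415.164 − 71529) / 3.38 = 2470 m.

2470 m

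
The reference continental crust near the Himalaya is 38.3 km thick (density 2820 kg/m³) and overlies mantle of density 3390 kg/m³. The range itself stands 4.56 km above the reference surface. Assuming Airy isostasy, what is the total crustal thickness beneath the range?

65.4 km

Root depth r = h ρ_c / (ρ_m − ρ_c) = 4.56 km × 2820 / 570 = 22.56 km.
Total thickness = T + h + r = 38.3 km + 4.56 km + 22.56 km = 65.4 km.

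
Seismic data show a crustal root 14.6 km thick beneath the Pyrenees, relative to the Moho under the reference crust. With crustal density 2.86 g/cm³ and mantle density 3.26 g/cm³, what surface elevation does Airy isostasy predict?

Balancing pressure at the compensation depth: ρ_c h = (ρ_m − ρ_c) r.
h = r (ρ_m − ρ_c) / ρ_c = 14.6 km × (3.26 − 2.86) / 2.86 = 2.04 km.

2.04 km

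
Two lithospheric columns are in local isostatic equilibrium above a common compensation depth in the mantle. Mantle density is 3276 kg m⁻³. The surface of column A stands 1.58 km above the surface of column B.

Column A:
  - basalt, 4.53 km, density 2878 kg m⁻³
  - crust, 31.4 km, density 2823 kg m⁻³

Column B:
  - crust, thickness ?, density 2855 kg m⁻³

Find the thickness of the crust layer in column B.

25.8 km

Take the compensation level at the base of the deeper column (depth z_c below the surface of column A) and equate Σ ρ_i t_i down to z_c; mantle fills any gap and the z_c terms cancel.
Column A: 4.53×2878 + 31.4×2823 + (z_c − 35.93)×3276
Column B: 1.58×0 + x×2855 + (z_c − 1.58 − 0 − x)×3276
The z_c×3276 term appears on both sides and cancels. Collect the known terms of each column as K = Σ(ρt)_known − 3276 × (depth of known layers): K_A = 101679.54 − 3276×35.93 = −16027.14; K_B = 0 − 3276×(1.58 + 0) = −5176.08.
Balance: K_A = K_B − x×(3276 − 2855), so x = (K_B − K_A)/(3276 − 2855) = 10851.1/421 = 25.8 km.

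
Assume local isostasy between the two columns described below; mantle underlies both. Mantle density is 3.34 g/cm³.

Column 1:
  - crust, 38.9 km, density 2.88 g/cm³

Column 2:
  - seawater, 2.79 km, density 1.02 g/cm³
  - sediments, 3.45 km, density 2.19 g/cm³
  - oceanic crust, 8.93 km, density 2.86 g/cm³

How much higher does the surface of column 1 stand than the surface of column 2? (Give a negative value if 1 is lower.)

For any compensation level in the mantle, the mantle terms cancel and isostasy reduces to e = (Σt_1 − Σt_2) − (Σ(ρt)_1 − Σ(ρt)_2) / ρ_m.
Σt_1 = 38.9 km; Σt_2 = 15.17 km; Σ(ρt)_1 = 112.032; Σ(ρt)_2 = 35.9411 (in km·g/cm³).
e = (38.9 − 15.17) − (112.032 − 35.9411) / 3.34 = 0.948 km.

0.948 km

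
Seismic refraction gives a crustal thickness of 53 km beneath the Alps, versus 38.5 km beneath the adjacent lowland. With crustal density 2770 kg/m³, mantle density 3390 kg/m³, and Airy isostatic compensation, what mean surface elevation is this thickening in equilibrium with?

Excess crust Δ = 53 km − 38.5 km = 14.5 km, split between elevation h and root r with h + r = Δ.
Airy balance ρ_c h = (ρ_m − ρ_c) r gives r = h ρ_c/(ρ_m − ρ_c), so h (1 + ρ_c/(ρ_m − ρ_c)) = Δ, i.e. h = Δ (ρ_m − ρ_c)/ρ_m.
h = 14.5 km × 620/3390 = 2.65 km.

2.65 km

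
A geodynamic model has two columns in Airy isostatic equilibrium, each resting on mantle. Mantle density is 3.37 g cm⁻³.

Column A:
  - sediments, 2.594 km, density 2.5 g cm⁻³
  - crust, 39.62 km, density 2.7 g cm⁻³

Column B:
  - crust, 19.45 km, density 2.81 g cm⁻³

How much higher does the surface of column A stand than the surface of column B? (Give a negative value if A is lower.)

5.31 km

For any compensation level in the mantle, the mantle terms cancel and isostasy reduces to e = (Σt_A − Σt_B) − (Σ(ρt)_A − Σ(ρt)_B) / ρ_m.
Σt_A = 42.214 km; Σt_B = 19.45 km; Σ(ρt)_A = 113.459; Σ(ρt)_B = 54.6545 (in km·g cm⁻³).
e = (42.214 − 19.45) − (113.459 − 54.6545) / 3.37 = 5.31 km.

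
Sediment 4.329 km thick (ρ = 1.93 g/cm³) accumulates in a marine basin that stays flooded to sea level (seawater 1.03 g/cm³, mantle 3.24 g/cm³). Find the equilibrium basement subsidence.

1.76 km

Submarine loading: the sediment displaces seawater, and the subsidence is in turn flooded, so s (ρ_m − ρ_w) = t (ρ_sed − ρ_w).
s = 4.329 km × (1.93 − 1.03) / (3.24 − 1.03) = 1.76 km.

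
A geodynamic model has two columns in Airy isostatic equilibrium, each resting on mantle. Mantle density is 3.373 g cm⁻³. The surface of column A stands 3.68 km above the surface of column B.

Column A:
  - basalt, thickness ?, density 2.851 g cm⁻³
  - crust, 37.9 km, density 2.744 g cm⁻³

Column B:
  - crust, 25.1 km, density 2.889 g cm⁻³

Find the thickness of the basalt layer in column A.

1.38 km

Take the compensation level at the base of the deeper column (depth z_c below the surface of column A) and equate Σ ρ_i t_i down to z_c; mantle fills any gap and the z_c terms cancel.
Column A: x×2.851 + 37.9×2.744 + (z_c − 37.9 − x)×3.373
Column B: 3.68×0 + 25.1×2.889 + (z_c − 3.68 − 25.1)×3.373
The z_c×3.373 term appears on both sides and cancels. Collect the known terms of each column as K = Σ(ρt)_known − 3.373 × (depth of known layers): K_A = 103.9976 − 3.373×37.9 = −23.8391; K_B = 72.5139 − 3.373×(3.68 + 25.1) = −24.56104.
Balance: K_A − x×(3.373 − 2.851) = K_B, so x = (K_A − K_B)/(3.373 − 2.851) = 0.72194/0.522 = 1.38 km.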